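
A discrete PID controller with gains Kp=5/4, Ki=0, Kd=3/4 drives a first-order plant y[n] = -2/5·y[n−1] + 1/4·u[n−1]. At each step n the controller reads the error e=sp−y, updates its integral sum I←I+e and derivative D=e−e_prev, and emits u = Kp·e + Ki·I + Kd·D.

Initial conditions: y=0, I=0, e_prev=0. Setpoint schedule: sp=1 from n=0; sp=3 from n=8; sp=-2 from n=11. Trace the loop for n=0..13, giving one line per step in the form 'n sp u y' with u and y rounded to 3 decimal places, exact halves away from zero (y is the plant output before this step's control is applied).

(exact arithmetic carried between steps; '≈' marks a value shown rounded to 6 d.p. or computed from one; I and e_prev carry over from the previous line; the table rounds u and y to 3 d.p., halves away from zero)
n=0: y=0, sp=1, e=sp−y=1; I=1, D=e−e_prev=1; u=5/4·1+0·1+3/4·1=2; next y=-2/5·0+1/4·2=0.5
n=1: y=0.5, sp=1, e=sp−y=0.5; I=1.5, D=e−e_prev=-0.5; u=5/4·0.5+0·1.5+3/4·(-0.5)=0.25; next y=-2/5·0.5+1/4·0.25=-0.1375
n=2: y=-0.1375, sp=1, e=sp−y=1.1375; I=2.6375, D=e−e_prev=0.6375; u=5/4·1.1375+0·2.6375+3/4·0.6375=1.9; next y=-2/5·(-0.1375)+1/4·1.9=0.53
n=3: y=0.53, sp=1, e=sp−y=0.47; I=3.1075, D=e−e_prev=-0.6675; u=5/4·0.47+0·3.1075+3/4·(-0.6675)=0.086875; next y=-2/5·0.53+1/4·0.086875≈-0.190281
n=4: y≈-0.190281, sp=1, e=sp−y≈1.190281; I≈4.297781, D=e−e_prev≈0.720281; u=5/4·1.190281+0·4.297781+3/4·0.720281≈2.028063; next y=-2/5·(-0.190281)+1/4·2.028063≈0.583128
n=5: y≈0.583128, sp=1, e=sp−y≈0.416872; I≈4.714653, D=e−e_prev≈-0.773409; u=5/4·0.416872+0·4.714653+3/4·(-0.773409)≈-0.058967; next y=-2/5·0.583128+1/4·(-0.058967)≈-0.247993
n=6: y≈-0.247993, sp=1, e=sp−y≈1.247993; I≈5.962646, D=e−e_prev≈0.831121; u=5/4·1.247993+0·5.962646+3/4·0.831121≈2.183332; next y=-2/5·(-0.247993)+1/4·2.183332≈0.645030
n=7: y≈0.645030, sp=1, e=sp−y≈0.354970; I≈6.317616, D=e−e_prev≈-0.893023; u=5/4·0.354970+0·6.317616+3/4·(-0.893023)≈-0.226055; next y=-2/5·0.645030+1/4·(-0.226055)≈-0.314526
n=8: y≈-0.314526, sp=3, e=sp−y≈3.314526; I≈9.632142, D=e−e_prev≈2.959556; u=5/4·3.314526+0·9.632142+3/4·2.959556≈6.362825; next y=-2/5·(-0.314526)+1/4·6.362825≈1.716517
n=9: y≈1.716517, sp=3, e=sp−y≈1.283483; I≈10.915625, D=e−e_prev≈-2.031042; u=5/4·1.283483+0·10.915625+3/4·(-2.031042)≈0.081073; next y=-2/5·1.716517+1/4·0.081073≈-0.666338
n=10: y≈-0.666338, sp=3, e=sp−y≈3.666338; I≈14.581964, D=e−e_prev≈2.382855; u=5/4·3.666338+0·14.581964+3/4·2.382855≈6.370064; next y=-2/5·(-0.666338)+1/4·6.370064≈1.859051
n=11: y≈1.859051, sp=-2, e=sp−y≈-3.859051; I≈10.722912, D=e−e_prev≈-7.525390; u=5/4·(-3.859051)+0·10.722912+3/4·(-7.525390)≈-10.467857; next y=-2/5·1.859051+1/4·(-10.467857)≈-3.360585
n=12: y≈-3.360585, sp=-2, e=sp−y≈1.360585; I≈12.083497, D=e−e_prev≈5.219636; u=5/4·1.360585+0·12.083497+3/4·5.219636≈5.615458; next y=-2/5·(-3.360585)+1/4·5.615458≈2.748098
n=13: y≈2.748098, sp=-2, e=sp−y≈-4.748098; I≈7.335399, D=e−e_prev≈-6.108683; u=5/4·(-4.748098)+0·7.335399+3/4·(-6.108683)≈-10.516636; next y=-2/5·2.748098+1/4·(-10.516636)≈-3.728398

0 1 2.000 0.000
1 1 0.250 0.500
2 1 1.900 -0.138
3 1 0.087 0.530
4 1 2.028 -0.190
5 1 -0.059 0.583
6 1 2.183 -0.248
7 1 -0.226 0.645
8 3 6.363 -0.315
9 3 0.081 1.717
10 3 6.370 -0.666
11 -2 -10.468 1.859
12 -2 5.615 -3.361
13 -2 -10.517 2.748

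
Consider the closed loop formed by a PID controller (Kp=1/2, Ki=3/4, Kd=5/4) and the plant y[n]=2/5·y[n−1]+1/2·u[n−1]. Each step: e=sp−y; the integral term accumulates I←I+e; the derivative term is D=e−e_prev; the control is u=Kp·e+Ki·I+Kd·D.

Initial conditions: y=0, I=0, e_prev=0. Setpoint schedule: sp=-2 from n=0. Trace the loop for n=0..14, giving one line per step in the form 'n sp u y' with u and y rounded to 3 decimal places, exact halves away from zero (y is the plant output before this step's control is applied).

0 -2 -5.000 0.000
1 -2 2.250 -2.500
2 -2 -7.063 0.125
3 -2 3.641 -3.481
4 -2 -9.529 0.428
5 -2 6.089 -4.593
6 -2 -12.744 1.207
7 -2 9.842 -5.889
8 -2 -17.248 2.566
9 -2 15.304 -7.598
10 -2 -23.728 4.613
11 -2 23.155 -10.019
12 -2 -33.093 7.570
13 -2 34.437 -13.518
14 -2 -46.609 11.811

(exact arithmetic carried between steps; '≈' marks a value shown rounded to 6 d.p. or computed from one; I and e_prev carry over from the previous line; the table rounds u and y to 3 d.p., halves away from zero)
n=0: y=0, sp=-2, e=sp−y=-2; I=-2, D=e−e_prev=-2; u=1/2·(-2)+3/4·(-2)+5/4·(-2)=-5; next y=2/5·0+1/2·(-5)=-2.5
n=1: y=-2.5, sp=-2, e=sp−y=0.5; I=-1.5, D=e−e_prev=2.5; u=1/2·0.5+3/4·(-1.5)+5/4·2.5=2.25; next y=2/5·(-2.5)+1/2·2.25=0.125
n=2: y=0.125, sp=-2, e=sp−y=-2.125; I=-3.625, D=e−e_prev=-2.625; u=1/2·(-2.125)+3/4·(-3.625)+5/4·(-2.625)=-7.0625; next y=2/5·0.125+1/2·(-7.0625)=-3.48125
n=3: y=-3.48125, sp=-2, e=sp−y=1.48125; I=-2.14375, D=e−e_prev=3.60625; u=1/2·1.48125+3/4·(-2.14375)+5/4·3.60625=3.640625; next y=2/5·(-3.48125)+1/2·3.640625≈0.427813
n=4: y≈0.427813, sp=-2, e=sp−y≈-2.427813; I≈-4.571563, D=e−e_prev≈-3.909063; u=1/2·(-2.427813)+3/4·(-4.571563)+5/4·(-3.909063)≈-9.528906; next y=2/5·0.427813+1/2·(-9.528906)≈-4.593328
n=5: y≈-4.593328, sp=-2, e=sp−y≈2.593328; I≈-1.978234, D=e−e_prev≈5.021141; u=1/2·2.593328+3/4·(-1.978234)+5/4·5.021141≈6.089414; next y=2/5·(-4.593328)+1/2·6.089414≈1.207376
n=6: y≈1.207376, sp=-2, e=sp−y≈-3.207376; I≈-5.185610, D=e−e_prev≈-5.800704; u=1/2·(-3.207376)+3/4·(-5.185610)+5/4·(-5.800704)≈-12.743775; next y=2/5·1.207376+1/2·(-12.743775)≈-5.888937
n=7: y≈-5.888937, sp=-2, e=sp−y≈3.888937; I≈-1.296673, D=e−e_prev≈7.096313; u=1/2·3.888937+3/4·(-1.296673)+5/4·7.096313≈9.842356; next y=2/5·(-5.888937)+1/2·9.842356≈2.565603
n=8: y≈2.565603, sp=-2, e=sp−y≈-4.565603; I≈-5.862276, D=e−e_prev≈-8.454540; u=1/2·(-4.565603)+3/4·(-5.862276)+5/4·(-8.454540)≈-17.247683; next y=2/5·2.565603+1/2·(-17.247683)≈-7.597601
n=9: y≈-7.597601, sp=-2, e=sp−y≈5.597601; I≈-0.264675, D=e−e_prev≈10.163203; u=1/2·5.597601+3/4·(-0.264675)+5/4·10.163203≈15.304298; next y=2/5·(-7.597601)+1/2·15.304298≈4.613109
n=10: y≈4.613109, sp=-2, e=sp−y≈-6.613109; I≈-6.877784, D=e−e_prev≈-12.210709; u=1/2·(-6.613109)+3/4·(-6.877784)+5/4·(-12.210709)≈-23.728279; next y=2/5·4.613109+1/2·(-23.728279)≈-10.018896
n=11: y≈-10.018896, sp=-2, e=sp−y≈8.018896; I≈1.141112, D=e−e_prev≈14.632005; u=1/2·8.018896+3/4·1.141112+5/4·14.632005≈23.155288; next y=2/5·(-10.018896)+1/2·23.155288≈7.570086
n=12: y≈7.570086, sp=-2, e=sp−y≈-9.570086; I≈-8.428974, D=e−e_prev≈-17.588982; u=1/2·(-9.570086)+3/4·(-8.428974)+5/4·(-17.588982)≈-33.093000; next y=2/5·7.570086+1/2·(-33.093000)≈-13.518466
n=13: y≈-13.518466, sp=-2, e=sp−y≈11.518466; I≈3.089492, D=e−e_prev≈21.088552; u=1/2·11.518466+3/4·3.089492+5/4·21.088552≈34.437042; next y=2/5·(-13.518466)+1/2·34.437042≈11.811134
n=14: y≈11.811134, sp=-2, e=sp−y≈-13.811134; I≈-10.721642, D=e−e_prev≈-25.329600; u=1/2·(-13.811134)+3/4·(-10.721642)+5/4·(-25.329600)≈-46.608799; next y=2/5·11.811134+1/2·(-46.608799)≈-18.579946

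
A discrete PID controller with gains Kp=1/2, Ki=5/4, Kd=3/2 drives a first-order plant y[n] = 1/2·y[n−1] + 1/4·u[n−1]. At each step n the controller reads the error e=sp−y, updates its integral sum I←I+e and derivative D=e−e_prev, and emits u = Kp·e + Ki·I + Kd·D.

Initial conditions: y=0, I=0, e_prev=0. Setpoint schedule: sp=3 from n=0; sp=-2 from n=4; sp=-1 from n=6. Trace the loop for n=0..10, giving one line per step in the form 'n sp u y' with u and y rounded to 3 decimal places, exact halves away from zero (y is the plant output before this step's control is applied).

(exact arithmetic carried between steps; '≈' marks a value shown rounded to 6 d.p. or computed from one; I and e_prev carry over from the previous line; the table rounds u and y to 3 d.p., halves away from zero)
n=0: y=0, sp=3, e=sp−y=3; I=3, D=e−e_prev=3; u=1/2·3+5/4·3+3/2·3=9.75; next y=1/2·0+1/4·9.75=2.4375
n=1: y=2.4375, sp=3, e=sp−y=0.5625; I=3.5625, D=e−e_prev=-2.4375; u=1/2·0.5625+5/4·3.5625+3/2·(-2.4375)=1.078125; next y=1/2·2.4375+1/4·1.078125≈1.488281
n=2: y≈1.488281, sp=3, e=sp−y≈1.511719; I≈5.074219, D=e−e_prev≈0.949219; u=1/2·1.511719+5/4·5.074219+3/2·0.949219≈8.522461; next y=1/2·1.488281+1/4·8.522461≈2.874756
n=3: y≈2.874756, sp=3, e=sp−y≈0.125244; I≈5.199463, D=e−e_prev≈-1.386475; u=1/2·0.125244+5/4·5.199463+3/2·(-1.386475)≈4.482239; next y=1/2·2.874756+1/4·4.482239≈2.557938
n=4: y≈2.557938, sp=-2, e=sp−y≈-4.557938; I≈0.641525, D=e−e_prev≈-4.683182; u=1/2·(-4.557938)+5/4·0.641525+3/2·(-4.683182)≈-8.501835; next y=1/2·2.557938+1/4·(-8.501835)≈-0.846490
n=5: y≈-0.846490, sp=-2, e=sp−y≈-1.153510; I≈-0.511985, D=e−e_prev≈3.404428; u=1/2·(-1.153510)+5/4·(-0.511985)+3/2·3.404428≈3.889905; next y=1/2·(-0.846490)+1/4·3.889905≈0.549231
n=6: y≈0.549231, sp=-1, e=sp−y≈-1.549231; I≈-2.061216, D=e−e_prev≈-0.395721; u=1/2·(-1.549231)+5/4·(-2.061216)+3/2·(-0.395721)≈-3.944718; next y=1/2·0.549231+1/4·(-3.944718)≈-0.711564
n=7: y≈-0.711564, sp=-1, e=sp−y≈-0.288436; I≈-2.349652, D=e−e_prev≈1.260795; u=1/2·(-0.288436)+5/4·(-2.349652)+3/2·1.260795≈-1.190091; next y=1/2·(-0.711564)+1/4·(-1.190091)≈-0.653305
n=8: y≈-0.653305, sp=-1, e=sp−y≈-0.346695; I≈-2.696348, D=e−e_prev≈-0.058259; u=1/2·(-0.346695)+5/4·(-2.696348)+3/2·(-0.058259)≈-3.631171; next y=1/2·(-0.653305)+1/4·(-3.631171)≈-1.234445
n=9: y≈-1.234445, sp=-1, e=sp−y≈0.234445; I≈-2.461903, D=e−e_prev≈0.581140; u=1/2·0.234445+5/4·(-2.461903)+3/2·0.581140≈-2.088445; next y=1/2·(-1.234445)+1/4·(-2.088445)≈-1.139334
n=10: y≈-1.139334, sp=-1, e=sp−y≈0.139334; I≈-2.322569, D=e−e_prev≈-0.095111; u=1/2·0.139334+5/4·(-2.322569)+3/2·(-0.095111)≈-2.976211; next y=1/2·(-1.139334)+1/4·(-2.976211)≈-1.313720

0 3 9.750 0.000
1 3 1.078 2.438
2 3 8.522 1.488
3 3 4.482 2.875
4 -2 -8.502 2.558
5 -2 3.890 -0.846
6 -1 -3.945 0.549
7 -1 -1.190 -0.712
8 -1 -3.631 -0.653
9 -1 -2.088 -1.234
10 -1 -2.976 -1.139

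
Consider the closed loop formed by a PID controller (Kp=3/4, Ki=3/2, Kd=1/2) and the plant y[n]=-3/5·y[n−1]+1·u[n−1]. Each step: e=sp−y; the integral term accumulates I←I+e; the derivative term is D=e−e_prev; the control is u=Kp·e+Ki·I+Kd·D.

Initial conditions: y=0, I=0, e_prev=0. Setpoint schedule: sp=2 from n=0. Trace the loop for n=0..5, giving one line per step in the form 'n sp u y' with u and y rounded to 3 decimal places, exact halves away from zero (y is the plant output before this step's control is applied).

0 2 5.500 0.000
1 2 -7.625 5.500
2 2 35.044 -10.925
3 2 -98.222 41.599
4 2 321.786 -123.181
5 2 -999.740 395.694

(exact arithmetic carried between steps; '≈' marks a value shown rounded to 6 d.p. or computed from one; I and e_prev carry over from the previous line; the table rounds u and y to 3 d.p., halves away from zero)
n=0: y=0, sp=2, e=sp−y=2; I=2, D=e−e_prev=2; u=3/4·2+3/2·2+1/2·2=5.5; next y=-3/5·0+1·5.5=5.5
n=1: y=5.5, sp=2, e=sp−y=-3.5; I=-1.5, D=e−e_prev=-5.5; u=3/4·(-3.5)+3/2·(-1.5)+1/2·(-5.5)=-7.625; next y=-3/5·5.5+1·(-7.625)=-10.925
n=2: y=-10.925, sp=2, e=sp−y=12.925; I=11.425, D=e−e_prev=16.425; u=3/4·12.925+3/2·11.425+1/2·16.425=35.04375; next y=-3/5·(-10.925)+1·35.04375=41.59875
n=3: y=41.59875, sp=2, e=sp−y=-39.59875; I=-28.17375, D=e−e_prev=-52.52375; u=3/4·(-39.59875)+3/2·(-28.17375)+1/2·(-52.52375)≈-98.221563; next y=-3/5·41.59875+1·(-98.221563)≈-123.180813
n=4: y≈-123.180813, sp=2, e=sp−y≈125.180813; I≈97.007063, D=e−e_prev≈164.779563; u=3/4·125.180813+3/2·97.007063+1/2·164.779563≈321.785984; next y=-3/5·(-123.180813)+1·321.785984≈395.694472
n=5: y≈395.694472, sp=2, e=sp−y≈-393.694472; I≈-296.687409, D=e−e_prev≈-518.875284; u=3/4·(-393.694472)+3/2·(-296.687409)+1/2·(-518.875284)≈-999.739610; next y=-3/5·395.694472+1·(-999.739610)≈-1237.156293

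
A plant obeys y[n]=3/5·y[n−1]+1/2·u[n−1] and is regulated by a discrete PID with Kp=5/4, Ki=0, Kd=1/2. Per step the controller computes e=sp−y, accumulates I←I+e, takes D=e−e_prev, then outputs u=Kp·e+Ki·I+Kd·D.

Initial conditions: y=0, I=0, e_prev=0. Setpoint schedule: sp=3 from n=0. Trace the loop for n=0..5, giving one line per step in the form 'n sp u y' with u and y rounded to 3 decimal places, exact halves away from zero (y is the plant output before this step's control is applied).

(exact arithmetic carried between steps; '≈' marks a value shown rounded to 6 d.p. or computed from one; I and e_prev carry over from the previous line; the table rounds u and y to 3 d.p., halves away from zero)
n=0: y=0, sp=3, e=sp−y=3; I=3, D=e−e_prev=3; u=5/4·3+0·3+1/2·3=5.25; next y=3/5·0+1/2·5.25=2.625
n=1: y=2.625, sp=3, e=sp−y=0.375; I=3.375, D=e−e_prev=-2.625; u=5/4·0.375+0·3.375+1/2·(-2.625)=-0.84375; next y=3/5·2.625+1/2·(-0.84375)=1.153125
n=2: y=1.153125, sp=3, e=sp−y=1.846875; I=5.221875, D=e−e_prev=1.471875; u=5/4·1.846875+0·5.221875+1/2·1.471875≈3.044531; next y=3/5·1.153125+1/2·3.044531≈2.214141
n=3: y≈2.214141, sp=3, e=sp−y≈0.785859; I≈6.007734, D=e−e_prev≈-1.061016; u=5/4·0.785859+0·6.007734+1/2·(-1.061016)≈0.451816; next y=3/5·2.214141+1/2·0.451816≈1.554393
n=4: y≈1.554393, sp=3, e=sp−y≈1.445607; I≈7.453342, D=e−e_prev≈0.659748; u=5/4·1.445607+0·7.453342+1/2·0.659748≈2.136883; next y=3/5·1.554393+1/2·2.136883≈2.001077
n=5: y≈2.001077, sp=3, e=sp−y≈0.998923; I≈8.452265, D=e−e_prev≈-0.446685; u=5/4·0.998923+0·8.452265+1/2·(-0.446685)≈1.025311; next y=3/5·2.001077+1/2·1.025311≈1.713302

0 3 5.250 0.000
1 3 -0.844 2.625
2 3 3.045 1.153
3 3 0.452 2.214
4 3 2.137 1.554
5 3 1.025 2.001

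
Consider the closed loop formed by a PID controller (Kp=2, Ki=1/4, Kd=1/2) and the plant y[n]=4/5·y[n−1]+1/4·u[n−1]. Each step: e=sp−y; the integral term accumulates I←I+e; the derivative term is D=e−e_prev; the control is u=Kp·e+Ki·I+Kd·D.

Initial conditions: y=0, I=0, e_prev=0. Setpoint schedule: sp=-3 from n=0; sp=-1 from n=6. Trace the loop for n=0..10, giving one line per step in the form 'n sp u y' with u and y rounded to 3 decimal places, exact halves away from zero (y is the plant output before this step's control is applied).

0 -3 -8.250 0.000
1 -3 -1.828 -2.063
2 -3 -2.971 -2.107
3 -3 -2.333 -2.428
4 -3 -2.368 -2.526
5 -3 -2.297 -2.613
6 -1 3.205 -2.664
7 -1 -1.074 -1.330
8 -1 -0.318 -1.333
9 -1 -0.750 -1.145
10 -1 -0.735 -1.104

(exact arithmetic carried between steps; '≈' marks a value shown rounded to 6 d.p. or computed from one; I and e_prev carry over from the previous line; the table rounds u and y to 3 d.p., halves away from zero)
n=0: y=0, sp=-3, e=sp−y=-3; I=-3, D=e−e_prev=-3; u=2·(-3)+1/4·(-3)+1/2·(-3)=-8.25; next y=4/5·0+1/4·(-8.25)=-2.0625
n=1: y=-2.0625, sp=-3, e=sp−y=-0.9375; I=-3.9375, D=e−e_prev=2.0625; u=2·(-0.9375)+1/4·(-3.9375)+1/2·2.0625=-1.828125; next y=4/5·(-2.0625)+1/4·(-1.828125)≈-2.107031
n=2: y≈-2.107031, sp=-3, e=sp−y≈-0.892969; I≈-4.830469, D=e−e_prev≈0.044531; u=2·(-0.892969)+1/4·(-4.830469)+1/2·0.044531≈-2.971289; next y=4/5·(-2.107031)+1/4·(-2.971289)≈-2.428447
n=3: y≈-2.428447, sp=-3, e=sp−y≈-0.571553; I≈-5.402021, D=e−e_prev≈0.321416; u=2·(-0.571553)+1/4·(-5.402021)+1/2·0.321416≈-2.332903; next y=4/5·(-2.428447)+1/4·(-2.332903)≈-2.525984
n=4: y≈-2.525984, sp=-3, e=sp−y≈-0.474016; I≈-5.876038, D=e−e_prev≈0.097536; u=2·(-0.474016)+1/4·(-5.876038)+1/2·0.097536≈-2.368274; next y=4/5·(-2.525984)+1/4·(-2.368274)≈-2.612855
n=5: y≈-2.612855, sp=-3, e=sp−y≈-0.387145; I≈-6.263183, D=e−e_prev≈0.086872; u=2·(-0.387145)+1/4·(-6.263183)+1/2·0.086872≈-2.296649; next y=4/5·(-2.612855)+1/4·(-2.296649)≈-2.664447
n=6: y≈-2.664447, sp=-1, e=sp−y≈1.664447; I≈-4.598736, D=e−e_prev≈2.051591; u=2·1.664447+1/4·(-4.598736)+1/2·2.051591≈3.205005; next y=4/5·(-2.664447)+1/4·3.205005≈-1.330306
n=7: y≈-1.330306, sp=-1, e=sp−y≈0.330306; I≈-4.268430, D=e−e_prev≈-1.334140; u=2·0.330306+1/4·(-4.268430)+1/2·(-1.334140)≈-1.073566; next y=4/5·(-1.330306)+1/4·(-1.073566)≈-1.332636
n=8: y≈-1.332636, sp=-1, e=sp−y≈0.332636; I≈-3.935794, D=e−e_prev≈0.002330; u=2·0.332636+1/4·(-3.935794)+1/2·0.002330≈-0.317511; next y=4/5·(-1.332636)+1/4·(-0.317511)≈-1.145487
n=9: y≈-1.145487, sp=-1, e=sp−y≈0.145487; I≈-3.790307, D=e−e_prev≈-0.187150; u=2·0.145487+1/4·(-3.790307)+1/2·(-0.187150)≈-0.750178; next y=4/5·(-1.145487)+1/4·(-0.750178)≈-1.103934
n=10: y≈-1.103934, sp=-1, e=sp−y≈0.103934; I≈-3.686373, D=e−e_prev≈-0.041553; u=2·0.103934+1/4·(-3.686373)+1/2·(-0.041553)≈-0.734502; next y=4/5·(-1.103934)+1/4·(-0.734502)≈-1.066773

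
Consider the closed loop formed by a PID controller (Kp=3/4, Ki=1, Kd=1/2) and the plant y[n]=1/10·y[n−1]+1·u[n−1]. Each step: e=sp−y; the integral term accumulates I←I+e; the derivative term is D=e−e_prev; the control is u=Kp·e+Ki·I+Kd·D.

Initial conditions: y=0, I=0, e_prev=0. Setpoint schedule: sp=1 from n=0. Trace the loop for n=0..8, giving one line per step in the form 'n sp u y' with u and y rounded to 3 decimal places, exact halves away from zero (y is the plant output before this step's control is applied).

(exact arithmetic carried between steps; '≈' marks a value shown rounded to 6 d.p. or computed from one; I and e_prev carry over from the previous line; the table rounds u and y to 3 d.p., halves away from zero)
n=0: y=0, sp=1, e=sp−y=1; I=1, D=e−e_prev=1; u=3/4·1+1·1+1/2·1=2.25; next y=1/10·0+1·2.25=2.25
n=1: y=2.25, sp=1, e=sp−y=-1.25; I=-0.25, D=e−e_prev=-2.25; u=3/4·(-1.25)+1·(-0.25)+1/2·(-2.25)=-2.3125; next y=1/10·2.25+1·(-2.3125)=-2.0875
n=2: y=-2.0875, sp=1, e=sp−y=3.0875; I=2.8375, D=e−e_prev=4.3375; u=3/4·3.0875+1·2.8375+1/2·4.3375=7.321875; next y=1/10·(-2.0875)+1·7.321875=7.113125
n=3: y=7.113125, sp=1, e=sp−y=-6.113125; I=-3.275625, D=e−e_prev=-9.200625; u=3/4·(-6.113125)+1·(-3.275625)+1/2·(-9.200625)≈-12.460781; next y=1/10·7.113125+1·(-12.460781)≈-11.749469
n=4: y≈-11.749469, sp=1, e=sp−y≈12.749469; I≈9.473844, D=e−e_prev≈18.862594; u=3/4·12.749469+1·9.473844+1/2·18.862594≈28.467242; next y=1/10·(-11.749469)+1·28.467242≈27.292295
n=5: y≈27.292295, sp=1, e=sp−y≈-26.292295; I≈-16.818452, D=e−e_prev≈-39.041764; u=3/4·(-26.292295)+1·(-16.818452)+1/2·(-39.041764)≈-56.058555; next y=1/10·27.292295+1·(-56.058555)≈-53.329326
n=6: y≈-53.329326, sp=1, e=sp−y≈54.329326; I≈37.510874, D=e−e_prev≈80.621621; u=3/4·54.329326+1·37.510874+1/2·80.621621≈118.568679; next y=1/10·(-53.329326)+1·118.568679≈113.235746
n=7: y≈113.235746, sp=1, e=sp−y≈-112.235746; I≈-74.724872, D=e−e_prev≈-166.565072; u=3/4·(-112.235746)+1·(-74.724872)+1/2·(-166.565072)≈-242.184217; next y=1/10·113.235746+1·(-242.184217)≈-230.860643
n=8: y≈-230.860643, sp=1, e=sp−y≈231.860643; I≈157.135771, D=e−e_prev≈344.096389; u=3/4·231.860643+1·157.135771+1/2·344.096389≈503.079447; next y=1/10·(-230.860643)+1·503.079447≈479.993383

0 1 2.250 0.000
1 1 -2.313 2.250
2 1 7.322 -2.088
3 1 -12.461 7.113
4 1 28.467 -11.749
5 1 -56.059 27.292
6 1 118.569 -53.329
7 1 -242.184 113.236
8 1 503.079 -230.861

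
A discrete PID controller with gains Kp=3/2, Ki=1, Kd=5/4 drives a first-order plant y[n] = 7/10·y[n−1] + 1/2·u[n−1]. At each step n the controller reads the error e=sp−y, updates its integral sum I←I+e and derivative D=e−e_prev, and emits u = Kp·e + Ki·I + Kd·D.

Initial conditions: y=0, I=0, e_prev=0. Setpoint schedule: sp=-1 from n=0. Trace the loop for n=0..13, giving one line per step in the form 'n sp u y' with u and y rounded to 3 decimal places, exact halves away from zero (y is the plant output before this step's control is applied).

(exact arithmetic carried between steps; '≈' marks a value shown rounded to 6 d.p. or computed from one; I and e_prev carry over from the previous line; the table rounds u and y to 3 d.p., halves away from zero)
n=0: y=0, sp=-1, e=sp−y=-1; I=-1, D=e−e_prev=-1; u=3/2·(-1)+1·(-1)+5/4·(-1)=-3.75; next y=7/10·0+1/2·(-3.75)=-1.875
n=1: y=-1.875, sp=-1, e=sp−y=0.875; I=-0.125, D=e−e_prev=1.875; u=3/2·0.875+1·(-0.125)+5/4·1.875=3.53125; next y=7/10·(-1.875)+1/2·3.53125=0.453125
n=2: y=0.453125, sp=-1, e=sp−y=-1.453125; I=-1.578125, D=e−e_prev=-2.328125; u=3/2·(-1.453125)+1·(-1.578125)+5/4·(-2.328125)≈-6.667969; next y=7/10·0.453125+1/2·(-6.667969)≈-3.016797
n=3: y≈-3.016797, sp=-1, e=sp−y≈2.016797; I≈0.438672, D=e−e_prev≈3.469922; u=3/2·2.016797+1·0.438672+5/4·3.469922≈7.801270; next y=7/10·(-3.016797)+1/2·7.801270≈1.788877
n=4: y≈1.788877, sp=-1, e=sp−y≈-2.788877; I≈-2.350205, D=e−e_prev≈-4.805674; u=3/2·(-2.788877)+1·(-2.350205)+5/4·(-4.805674)≈-12.540613; next y=7/10·1.788877+1/2·(-12.540613)≈-5.018093
n=5: y≈-5.018093, sp=-1, e=sp−y≈4.018093; I≈1.667887, D=e−e_prev≈6.806969; u=3/2·4.018093+1·1.667887+5/4·6.806969≈16.203738; next y=7/10·(-5.018093)+1/2·16.203738≈4.589204
n=6: y≈4.589204, sp=-1, e=sp−y≈-5.589204; I≈-3.921317, D=e−e_prev≈-9.607297; u=3/2·(-5.589204)+1·(-3.921317)+5/4·(-9.607297)≈-24.314244; next y=7/10·4.589204+1/2·(-24.314244)≈-8.944679
n=7: y≈-8.944679, sp=-1, e=sp−y≈7.944679; I≈4.023362, D=e−e_prev≈13.533883; u=3/2·7.944679+1·4.023362+5/4·13.533883≈32.857735; next y=7/10·(-8.944679)+1/2·32.857735≈10.167592
n=8: y≈10.167592, sp=-1, e=sp−y≈-11.167592; I≈-7.144230, D=e−e_prev≈-19.112271; u=3/2·(-11.167592)+1·(-7.144230)+5/4·(-19.112271)≈-47.785958; next y=7/10·10.167592+1/2·(-47.785958)≈-16.775664
n=9: y≈-16.775664, sp=-1, e=sp−y≈15.775664; I≈8.631434, D=e−e_prev≈26.943256; u=3/2·15.775664+1·8.631434+5/4·26.943256≈65.974001; next y=7/10·(-16.775664)+1/2·65.974001≈21.244036
n=10: y≈21.244036, sp=-1, e=sp−y≈-22.244036; I≈-13.612601, D=e−e_prev≈-38.019700; u=3/2·(-22.244036)+1·(-13.612601)+5/4·(-38.019700)≈-94.503279; next y=7/10·21.244036+1/2·(-94.503279)≈-32.380815
n=11: y≈-32.380815, sp=-1, e=sp−y≈31.380815; I≈17.768213, D=e−e_prev≈53.624850; u=3/2·31.380815+1·17.768213+5/4·53.624850≈131.870499; next y=7/10·(-32.380815)+1/2·131.870499≈43.268679
n=12: y≈43.268679, sp=-1, e=sp−y≈-44.268679; I≈-26.500466, D=e−e_prev≈-75.649494; u=3/2·(-44.268679)+1·(-26.500466)+5/4·(-75.649494)≈-187.465351; next y=7/10·43.268679+1/2·(-187.465351)≈-63.444600
n=13: y≈-63.444600, sp=-1, e=sp−y≈62.444600; I≈35.944135, D=e−e_prev≈106.713279; u=3/2·62.444600+1·35.944135+5/4·106.713279≈263.002635; next y=7/10·(-63.444600)+1/2·263.002635≈87.090097

0 -1 -3.750 0.000
1 -1 3.531 -1.875
2 -1 -6.668 0.453
3 -1 7.801 -3.017
4 -1 -12.541 1.789
5 -1 16.204 -5.018
6 -1 -24.314 4.589
7 -1 32.858 -8.945
8 -1 -47.786 10.168
9 -1 65.974 -16.776
10 -1 -94.503 21.244
11 -1 131.870 -32.381
12 -1 -187.465 43.269
13 -1 263.003 -63.445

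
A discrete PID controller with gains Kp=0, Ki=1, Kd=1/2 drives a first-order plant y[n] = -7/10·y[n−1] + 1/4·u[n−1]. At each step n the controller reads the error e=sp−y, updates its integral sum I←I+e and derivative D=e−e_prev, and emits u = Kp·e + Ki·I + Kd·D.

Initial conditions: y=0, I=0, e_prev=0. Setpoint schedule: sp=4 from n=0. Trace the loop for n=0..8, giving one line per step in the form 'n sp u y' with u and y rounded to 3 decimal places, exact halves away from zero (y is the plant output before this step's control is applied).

0 4 6.000 0.000
1 4 5.750 1.500
2 4 10.669 0.388
3 4 10.712 2.396
4 4 15.413 1.001
5 4 14.487 3.153
6 4 19.017 1.415
7 4 17.210 3.764
8 4 21.764 1.668

(exact arithmetic carried between steps; '≈' marks a value shown rounded to 6 d.p. or computed from one; I and e_prev carry over from the previous line; the table rounds u and y to 3 d.p., halves away from zero)
n=0: y=0, sp=4, e=sp−y=4; I=4, D=e−e_prev=4; u=0·4+1·4+1/2·4=6; next y=-7/10·0+1/4·6=1.5
n=1: y=1.5, sp=4, e=sp−y=2.5; I=6.5, D=e−e_prev=-1.5; u=0·2.5+1·6.5+1/2·(-1.5)=5.75; next y=-7/10·1.5+1/4·5.75=0.3875
n=2: y=0.3875, sp=4, e=sp−y=3.6125; I=10.1125, D=e−e_prev=1.1125; u=0·3.6125+1·10.1125+1/2·1.1125=10.66875; next y=-7/10·0.3875+1/4·10.66875≈2.395938
n=3: y≈2.395938, sp=4, e=sp−y≈1.604063; I≈11.716563, D=e−e_prev≈-2.008438; u=0·1.604063+1·11.716563+1/2·(-2.008438)≈10.712344; next y=-7/10·2.395938+1/4·10.712344≈1.000930
n=4: y≈1.000930, sp=4, e=sp−y≈2.999070; I≈14.715633, D=e−e_prev≈1.395008; u=0·2.999070+1·14.715633+1/2·1.395008≈15.413137; next y=-7/10·1.000930+1/4·15.413137≈3.152633
n=5: y≈3.152633, sp=4, e=sp−y≈0.847367; I≈15.562999, D=e−e_prev≈-2.151704; u=0·0.847367+1·15.562999+1/2·(-2.151704)≈14.487148; next y=-7/10·3.152633+1/4·14.487148≈1.414944
n=6: y≈1.414944, sp=4, e=sp−y≈2.585056; I≈18.148056, D=e−e_prev≈1.737690; u=0·2.585056+1·18.148056+1/2·1.737690≈19.016901; next y=-7/10·1.414944+1/4·19.016901≈3.763765
n=7: y≈3.763765, sp=4, e=sp−y≈0.236235; I≈18.384291, D=e−e_prev≈-2.348821; u=0·0.236235+1·18.384291+1/2·(-2.348821)≈17.209881; next y=-7/10·3.763765+1/4·17.209881≈1.667835
n=8: y≈1.667835, sp=4, e=sp−y≈2.332165; I≈20.716456, D=e−e_prev≈2.095930; u=0·2.332165+1·20.716456+1/2·2.095930≈21.764421; next y=-7/10·1.667835+1/4·21.764421≈4.273621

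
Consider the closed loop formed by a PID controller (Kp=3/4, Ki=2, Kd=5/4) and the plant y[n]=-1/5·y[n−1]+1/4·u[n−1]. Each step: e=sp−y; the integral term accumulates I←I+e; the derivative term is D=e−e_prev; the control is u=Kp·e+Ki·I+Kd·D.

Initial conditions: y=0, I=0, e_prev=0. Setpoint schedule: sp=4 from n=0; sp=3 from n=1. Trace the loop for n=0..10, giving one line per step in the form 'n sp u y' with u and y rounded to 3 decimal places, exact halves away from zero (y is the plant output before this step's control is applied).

0 4 16.000 0.000
1 3 -1.000 4.000
2 3 23.450 -1.050
3 3 -3.253 6.073
4 3 31.906 -2.028
5 3 -9.803 8.382
6 3 42.482 -4.127
7 3 -21.192 11.446
8 3 57.515 -7.587
9 3 -39.035 15.896
10 3 79.863 -12.938

(exact arithmetic carried between steps; '≈' marks a value shown rounded to 6 d.p. or computed from one; I and e_prev carry over from the previous line; the table rounds u and y to 3 d.p., halves away from zero)
n=0: y=0, sp=4, e=sp−y=4; I=4, D=e−e_prev=4; u=3/4·4+2·4+5/4·4=16; next y=-1/5·0+1/4·16=4
n=1: y=4, sp=3, e=sp−y=-1; I=3, D=e−e_prev=-5; u=3/4·(-1)+2·3+5/4·(-5)=-1; next y=-1/5·4+1/4·(-1)=-1.05
n=2: y=-1.05, sp=3, e=sp−y=4.05; I=7.05, D=e−e_prev=5.05; u=3/4·4.05+2·7.05+5/4·5.05=23.45; next y=-1/5·(-1.05)+1/4·23.45=6.0725
n=3: y=6.0725, sp=3, e=sp−y=-3.0725; I=3.9775, D=e−e_prev=-7.1225; u=3/4·(-3.0725)+2·3.9775+5/4·(-7.1225)=-3.2525; next y=-1/5·6.0725+1/4·(-3.2525)=-2.027625
n=4: y=-2.027625, sp=3, e=sp−y=5.027625; I=9.005125, D=e−e_prev=8.100125; u=3/4·5.027625+2·9.005125+5/4·8.100125=31.906125; next y=-1/5·(-2.027625)+1/4·31.906125≈8.382056
n=5: y≈8.382056, sp=3, e=sp−y≈-5.382056; I≈3.623069, D=e−e_prev≈-10.409681; u=3/4·(-5.382056)+2·3.623069+5/4·(-10.409681)≈-9.802506; next y=-1/5·8.382056+1/4·(-9.802506)≈-4.127038
n=6: y≈-4.127038, sp=3, e=sp−y≈7.127038; I≈10.750107, D=e−e_prev≈12.509094; u=3/4·7.127038+2·10.750107+5/4·12.509094≈42.481859; next y=-1/5·(-4.127038)+1/4·42.481859≈11.445872
n=7: y≈11.445872, sp=3, e=sp−y≈-8.445872; I≈2.304234, D=e−e_prev≈-15.572910; u=3/4·(-8.445872)+2·2.304234+5/4·(-15.572910)≈-21.192073; next y=-1/5·11.445872+1/4·(-21.192073)≈-7.587193
n=8: y≈-7.587193, sp=3, e=sp−y≈10.587193; I≈12.891427, D=e−e_prev≈19.033065; u=3/4·10.587193+2·12.891427+5/4·19.033065≈57.514580; next y=-1/5·(-7.587193)+1/4·57.514580≈15.896084
n=9: y≈15.896084, sp=3, e=sp−y≈-12.896084; I≈-0.004657, D=e−e_prev≈-23.483276; u=3/4·(-12.896084)+2·(-0.004657)+5/4·(-23.483276)≈-39.035471; next y=-1/5·15.896084+1/4·(-39.035471)≈-12.938085
n=10: y≈-12.938085, sp=3, e=sp−y≈15.938085; I≈15.933428, D=e−e_prev≈28.834168; u=3/4·15.938085+2·15.933428+5/4·28.834168≈79.863130; next y=-1/5·(-12.938085)+1/4·79.863130≈22.553399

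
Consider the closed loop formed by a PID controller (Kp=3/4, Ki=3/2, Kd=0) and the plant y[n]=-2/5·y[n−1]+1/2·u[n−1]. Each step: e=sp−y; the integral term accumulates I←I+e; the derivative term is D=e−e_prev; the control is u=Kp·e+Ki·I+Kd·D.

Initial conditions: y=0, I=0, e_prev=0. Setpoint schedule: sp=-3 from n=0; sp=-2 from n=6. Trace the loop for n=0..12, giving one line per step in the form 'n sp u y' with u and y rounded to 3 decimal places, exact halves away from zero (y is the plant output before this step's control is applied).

(exact arithmetic carried between steps; '≈' marks a value shown rounded to 6 d.p. or computed from one; I and e_prev carry over from the previous line; the table rounds u and y to 3 d.p., halves away from zero)
n=0: y=0, sp=-3, e=sp−y=-3; I=-3, D=e−e_prev=-3; u=3/4·(-3)+3/2·(-3)+0·(-3)=-6.75; next y=-2/5·0+1/2·(-6.75)=-3.375
n=1: y=-3.375, sp=-3, e=sp−y=0.375; I=-2.625, D=e−e_prev=3.375; u=3/4·0.375+3/2·(-2.625)+0·3.375=-3.65625; next y=-2/5·(-3.375)+1/2·(-3.65625)=-0.478125
n=2: y=-0.478125, sp=-3, e=sp−y=-2.521875; I=-5.146875, D=e−e_prev=-2.896875; u=3/4·(-2.521875)+3/2·(-5.146875)+0·(-2.896875)≈-9.611719; next y=-2/5·(-0.478125)+1/2·(-9.611719)≈-4.614609
n=3: y≈-4.614609, sp=-3, e=sp−y≈1.614609; I≈-3.532266, D=e−e_prev≈4.136484; u=3/4·1.614609+3/2·(-3.532266)+0·4.136484≈-4.087441; next y=-2/5·(-4.614609)+1/2·(-4.087441)≈-0.197877
n=4: y≈-0.197877, sp=-3, e=sp−y≈-2.802123; I≈-6.334389, D=e−e_prev≈-4.416732; u=3/4·(-2.802123)+3/2·(-6.334389)+0·(-4.416732)≈-11.603175; next y=-2/5·(-0.197877)+1/2·(-11.603175)≈-5.722437
n=5: y≈-5.722437, sp=-3, e=sp−y≈2.722437; I≈-3.611952, D=e−e_prev≈5.524560; u=3/4·2.722437+3/2·(-3.611952)+0·5.524560≈-3.376100; next y=-2/5·(-5.722437)+1/2·(-3.376100)≈0.600925
n=6: y≈0.600925, sp=-2, e=sp−y≈-2.600925; I≈-6.212877, D=e−e_prev≈-5.323362; u=3/4·(-2.600925)+3/2·(-6.212877)+0·(-5.323362)≈-11.270008; next y=-2/5·0.600925+1/2·(-11.270008)≈-5.875374
n=7: y≈-5.875374, sp=-2, e=sp−y≈3.875374; I≈-2.337502, D=e−e_prev≈6.476299; u=3/4·3.875374+3/2·(-2.337502)+0·6.476299≈-0.599723; next y=-2/5·(-5.875374)+1/2·(-0.599723)≈2.050288
n=8: y≈2.050288, sp=-2, e=sp−y≈-4.050288; I≈-6.387791, D=e−e_prev≈-7.925662; u=3/4·(-4.050288)+3/2·(-6.387791)+0·(-7.925662)≈-12.619402; next y=-2/5·2.050288+1/2·(-12.619402)≈-7.129816
n=9: y≈-7.129816, sp=-2, e=sp−y≈5.129816; I≈-1.257974, D=e−e_prev≈9.180104; u=3/4·5.129816+3/2·(-1.257974)+0·9.180104≈1.960400; next y=-2/5·(-7.129816)+1/2·1.960400≈3.832127
n=10: y≈3.832127, sp=-2, e=sp−y≈-5.832127; I≈-7.090101, D=e−e_prev≈-10.961943; u=3/4·(-5.832127)+3/2·(-7.090101)+0·(-10.961943)≈-15.009247; next y=-2/5·3.832127+1/2·(-15.009247)≈-9.037474
n=11: y≈-9.037474, sp=-2, e=sp−y≈7.037474; I≈-0.052627, D=e−e_prev≈12.869601; u=3/4·7.037474+3/2·(-0.052627)+0·12.869601≈5.199165; next y=-2/5·(-9.037474)+1/2·5.199165≈6.214572
n=12: y≈6.214572, sp=-2, e=sp−y≈-8.214572; I≈-8.267199, D=e−e_prev≈-15.252046; u=3/4·(-8.214572)+3/2·(-8.267199)+0·(-15.252046)≈-18.561728; next y=-2/5·6.214572+1/2·(-18.561728)≈-11.766693

0 -3 -6.750 0.000
1 -3 -3.656 -3.375
2 -3 -9.612 -0.478
3 -3 -4.087 -4.615
4 -3 -11.603 -0.198
5 -3 -3.376 -5.722
6 -2 -11.270 0.601
7 -2 -0.600 -5.875
8 -2 -12.619 2.050
9 -2 1.960 -7.130
10 -2 -15.009 3.832
11 -2 5.199 -9.037
12 -2 -18.562 6.215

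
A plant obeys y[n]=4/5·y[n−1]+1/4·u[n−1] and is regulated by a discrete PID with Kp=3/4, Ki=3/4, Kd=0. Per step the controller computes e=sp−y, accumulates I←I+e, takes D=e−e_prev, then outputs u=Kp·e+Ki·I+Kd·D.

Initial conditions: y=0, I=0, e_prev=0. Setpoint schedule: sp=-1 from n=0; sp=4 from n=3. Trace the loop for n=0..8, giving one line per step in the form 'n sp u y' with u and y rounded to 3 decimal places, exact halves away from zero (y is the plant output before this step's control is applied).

(exact arithmetic carried between steps; '≈' marks a value shown rounded to 6 d.p. or computed from one; I and e_prev carry over from the previous line; the table rounds u and y to 3 d.p., halves away from zero)
n=0: y=0, sp=-1, e=sp−y=-1; I=-1, D=e−e_prev=-1; u=3/4·(-1)+3/4·(-1)+0·(-1)=-1.5; next y=4/5·0+1/4·(-1.5)=-0.375
n=1: y=-0.375, sp=-1, e=sp−y=-0.625; I=-1.625, D=e−e_prev=0.375; u=3/4·(-0.625)+3/4·(-1.625)+0·0.375=-1.6875; next y=4/5·(-0.375)+1/4·(-1.6875)=-0.721875
n=2: y=-0.721875, sp=-1, e=sp−y=-0.278125; I=-1.903125, D=e−e_prev=0.346875; u=3/4·(-0.278125)+3/4·(-1.903125)+0·0.346875≈-1.635938; next y=4/5·(-0.721875)+1/4·(-1.635938)≈-0.986484
n=3: y≈-0.986484, sp=4, e=sp−y≈4.986484; I≈3.083359, D=e−e_prev≈5.264609; u=3/4·4.986484+3/4·3.083359+0·5.264609≈6.052383; next y=4/5·(-0.986484)+1/4·6.052383≈0.723908
n=4: y≈0.723908, sp=4, e=sp−y≈3.276092; I≈6.359451, D=e−e_prev≈-1.710393; u=3/4·3.276092+3/4·6.359451+0·(-1.710393)≈7.226657; next y=4/5·0.723908+1/4·7.226657≈2.385791
n=5: y≈2.385791, sp=4, e=sp−y≈1.614209; I≈7.973660, D=e−e_prev≈-1.661883; u=3/4·1.614209+3/4·7.973660+0·(-1.661883)≈7.190902; next y=4/5·2.385791+1/4·7.190902≈3.706358
n=6: y≈3.706358, sp=4, e=sp−y≈0.293642; I≈8.267302, D=e−e_prev≈-1.320567; u=3/4·0.293642+3/4·8.267302+0·(-1.320567)≈6.420708; next y=4/5·3.706358+1/4·6.420708≈4.570264
n=7: y≈4.570264, sp=4, e=sp−y≈-0.570264; I≈7.697039, D=e−e_prev≈-0.863905; u=3/4·(-0.570264)+3/4·7.697039+0·(-0.863905)≈5.345081; next y=4/5·4.570264+1/4·5.345081≈4.992481
n=8: y≈4.992481, sp=4, e=sp−y≈-0.992481; I≈6.704557, D=e−e_prev≈-0.422218; u=3/4·(-0.992481)+3/4·6.704557+0·(-0.422218)≈4.284057; next y=4/5·4.992481+1/4·4.284057≈5.064999

0 -1 -1.500 0.000
1 -1 -1.688 -0.375
2 -1 -1.636 -0.722
3 4 6.052 -0.986
4 4 7.227 0.724
5 4 7.191 2.386
6 4 6.421 3.706
7 4 5.345 4.570
8 4 4.284 4.992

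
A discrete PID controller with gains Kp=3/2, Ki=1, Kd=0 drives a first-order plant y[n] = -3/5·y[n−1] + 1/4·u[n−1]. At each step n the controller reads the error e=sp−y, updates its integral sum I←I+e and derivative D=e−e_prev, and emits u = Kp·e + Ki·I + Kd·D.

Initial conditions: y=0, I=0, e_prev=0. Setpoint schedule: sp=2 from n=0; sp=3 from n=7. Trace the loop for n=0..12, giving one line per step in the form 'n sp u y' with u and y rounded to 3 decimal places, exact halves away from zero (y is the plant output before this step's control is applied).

(exact arithmetic carried between steps; '≈' marks a value shown rounded to 6 d.p. or computed from one; I and e_prev carry over from the previous line; the table rounds u and y to 3 d.p., halves away from zero)
n=0: y=0, sp=2, e=sp−y=2; I=2, D=e−e_prev=2; u=3/2·2+1·2+0·2=5; next y=-3/5·0+1/4·5=1.25
n=1: y=1.25, sp=2, e=sp−y=0.75; I=2.75, D=e−e_prev=-1.25; u=3/2·0.75+1·2.75+0·(-1.25)=3.875; next y=-3/5·1.25+1/4·3.875=0.21875
n=2: y=0.21875, sp=2, e=sp−y=1.78125; I=4.53125, D=e−e_prev=1.03125; u=3/2·1.78125+1·4.53125+0·1.03125=7.203125; next y=-3/5·0.21875+1/4·7.203125≈1.669531
n=3: y≈1.669531, sp=2, e=sp−y≈0.330469; I≈4.861719, D=e−e_prev≈-1.450781; u=3/2·0.330469+1·4.861719+0·(-1.450781)≈5.357422; next y=-3/5·1.669531+1/4·5.357422≈0.337637
n=4: y≈0.337637, sp=2, e=sp−y≈1.662363; I≈6.524082, D=e−e_prev≈1.331895; u=3/2·1.662363+1·6.524082+0·1.331895≈9.017627; next y=-3/5·0.337637+1/4·9.017627≈2.051825
n=5: y≈2.051825, sp=2, e=sp−y≈-0.051825; I≈6.472257, D=e−e_prev≈-1.714188; u=3/2·(-0.051825)+1·6.472257+0·(-1.714188)≈6.394520; next y=-3/5·2.051825+1/4·6.394520≈0.367535
n=6: y≈0.367535, sp=2, e=sp−y≈1.632465; I≈8.104722, D=e−e_prev≈1.684289; u=3/2·1.632465+1·8.104722+0·1.684289≈10.553419; next y=-3/5·0.367535+1/4·10.553419≈2.417834
n=7: y≈2.417834, sp=3, e=sp−y≈0.582166; I≈8.686888, D=e−e_prev≈-1.050298; u=3/2·0.582166+1·8.686888+0·(-1.050298)≈9.560138; next y=-3/5·2.417834+1/4·9.560138≈0.939334
n=8: y≈0.939334, sp=3, e=sp−y≈2.060666; I≈10.747554, D=e−e_prev≈1.478499; u=3/2·2.060666+1·10.747554+0·1.478499≈13.838553; next y=-3/5·0.939334+1/4·13.838553≈2.896038
n=9: y≈2.896038, sp=3, e=sp−y≈0.103962; I≈10.851517, D=e−e_prev≈-1.956703; u=3/2·0.103962+1·10.851517+0·(-1.956703)≈11.007460; next y=-3/5·2.896038+1/4·11.007460≈1.014242
n=10: y≈1.014242, sp=3, e=sp−y≈1.985758; I≈12.837274, D=e−e_prev≈1.881795; u=3/2·1.985758+1·12.837274+0·1.881795≈15.815910; next y=-3/5·1.014242+1/4·15.815910≈3.345432
n=11: y≈3.345432, sp=3, e=sp−y≈-0.345432; I≈12.491842, D=e−e_prev≈-2.331190; u=3/2·(-0.345432)+1·12.491842+0·(-2.331190)≈11.973694; next y=-3/5·3.345432+1/4·11.973694≈0.986164
n=12: y≈0.986164, sp=3, e=sp−y≈2.013836; I≈14.505678, D=e−e_prev≈2.359268; u=3/2·2.013836+1·14.505678+0·2.359268≈17.526431; next y=-3/5·0.986164+1/4·17.526431≈3.789909

0 2 5.000 0.000
1 2 3.875 1.250
2 2 7.203 0.219
3 2 5.357 1.670
4 2 9.018 0.338
5 2 6.395 2.052
6 2 10.553 0.368
7 3 9.560 2.418
8 3 13.839 0.939
9 3 11.007 2.896
10 3 15.816 1.014
11 3 11.974 3.345
12 3 17.526 0.986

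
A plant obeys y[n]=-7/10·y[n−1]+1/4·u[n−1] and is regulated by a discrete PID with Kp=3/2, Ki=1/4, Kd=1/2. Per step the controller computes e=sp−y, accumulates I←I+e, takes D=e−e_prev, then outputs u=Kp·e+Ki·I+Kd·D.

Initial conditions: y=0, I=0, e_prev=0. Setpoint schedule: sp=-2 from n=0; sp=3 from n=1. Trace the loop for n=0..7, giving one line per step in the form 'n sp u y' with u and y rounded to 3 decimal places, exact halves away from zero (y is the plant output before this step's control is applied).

(exact arithmetic carried between steps; '≈' marks a value shown rounded to 6 d.p. or computed from one; I and e_prev carry over from the previous line; the table rounds u and y to 3 d.p., halves away from zero)
n=0: y=0, sp=-2, e=sp−y=-2; I=-2, D=e−e_prev=-2; u=3/2·(-2)+1/4·(-2)+1/2·(-2)=-4.5; next y=-7/10·0+1/4·(-4.5)=-1.125
n=1: y=-1.125, sp=3, e=sp−y=4.125; I=2.125, D=e−e_prev=6.125; u=3/2·4.125+1/4·2.125+1/2·6.125=9.78125; next y=-7/10·(-1.125)+1/4·9.78125≈3.232813
n=2: y≈3.232813, sp=3, e=sp−y≈-0.232813; I≈1.892188, D=e−e_prev≈-4.357813; u=3/2·(-0.232813)+1/4·1.892188+1/2·(-4.357813)≈-2.055078; next y=-7/10·3.232813+1/4·(-2.055078)≈-2.776738
n=3: y≈-2.776738, sp=3, e=sp−y≈5.776738; I≈7.668926, D=e−e_prev≈6.009551; u=3/2·5.776738+1/4·7.668926+1/2·6.009551≈13.587114; next y=-7/10·(-2.776738)+1/4·13.587114≈5.340495
n=4: y≈5.340495, sp=3, e=sp−y≈-2.340495; I≈5.328430, D=e−e_prev≈-8.117234; u=3/2·(-2.340495)+1/4·5.328430+1/2·(-8.117234)≈-6.237252; next y=-7/10·5.340495+1/4·(-6.237252)≈-5.297660
n=5: y≈-5.297660, sp=3, e=sp−y≈8.297660; I≈13.626090, D=e−e_prev≈10.638155; u=3/2·8.297660+1/4·13.626090+1/2·10.638155≈21.172090; next y=-7/10·(-5.297660)+1/4·21.172090≈9.001384
n=6: y≈9.001384, sp=3, e=sp−y≈-6.001384; I≈7.624706, D=e−e_prev≈-14.299044; u=3/2·(-6.001384)+1/4·7.624706+1/2·(-14.299044)≈-14.245422; next y=-7/10·9.001384+1/4·(-14.245422)≈-9.862325
n=7: y≈-9.862325, sp=3, e=sp−y≈12.862325; I≈20.487030, D=e−e_prev≈18.863709; u=3/2·12.862325+1/4·20.487030+1/2·18.863709≈33.847099; next y=-7/10·(-9.862325)+1/4·33.847099≈15.365402

0 -2 -4.500 0.000
1 3 9.781 -1.125
2 3 -2.055 3.233
3 3 13.587 -2.777
4 3 -6.237 5.340
5 3 21.172 -5.298
6 3 -14.245 9.001
7 3 33.847 -9.862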